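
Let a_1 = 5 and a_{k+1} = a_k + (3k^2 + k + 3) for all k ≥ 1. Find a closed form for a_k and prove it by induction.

Claim: a_k = k^3 − k^2 + 3k + 2.

Base case: a_1 = 5, and 1^3 − 1^2 + 3·1 + 2 = 5.
Assume a_m = m^3 − m^2 + 3m + 2.
Then a_{m+1} = a_m + (3m^2 + m + 3) = (m^3 − m^2 + 3m + 2) + (3m^2 + m + 3) = m^3 + 2m^2 + 4m + 5,
and (m+1)^3 − (m+1)^2 + 3·(m+1) + 2 = m^3 + 2m^2 + 4m + 5.
Hence a_k = k^3 − k^2 + 3k + 2 for every k ≥ 1, by induction.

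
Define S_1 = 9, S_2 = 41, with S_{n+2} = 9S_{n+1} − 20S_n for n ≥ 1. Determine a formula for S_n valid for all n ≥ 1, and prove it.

Claim: S_n = 4^n + 5^n.

Base cases: S_1 = 9 and 4^1 + 5^1 = 9; S_2 = 41 and 4^2 + 5^2 = 41.
Assume S_j = 4^j + 5^j for all 1 ≤ j ≤ k, where k ≥ 2.
Then S_{k+1} = 9S_k − 20S_{k−1} = 9·(4^k + 5^k) − 20·(4^{k−1} + 5^{k−1}) = (9·4 − 20)4^{k−1} + (9·5 − 20)5^{k−1} = 16·4^{k−1} + 25·5^{k−1} = 4^{k+1} + 5^{k+1}.
By strong induction, S_n = 4^n + 5^n for all n ≥ 1.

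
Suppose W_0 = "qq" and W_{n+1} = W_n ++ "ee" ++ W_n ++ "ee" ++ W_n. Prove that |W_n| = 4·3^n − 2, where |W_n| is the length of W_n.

Base case: |W_0| = 2, and 4·3^0 − 2 = 2.
Assume |W_r| = 4·3^r − 2.
Then |W_{r+1}| = 3|W_r| + 4 = 3(4·3^r − 2) + 4 = 4·3^{r+1} − 6 + 4 = 4·3^{r+1} − 2.
This completes the inductive step, so |W_n| = 4·3^n − 2 for all n ≥ 0.

|W_n| = 4·3^n − 2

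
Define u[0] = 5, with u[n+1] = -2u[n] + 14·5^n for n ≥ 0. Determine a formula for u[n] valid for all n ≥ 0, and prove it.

Claim: u[n] = 3·(-2)^n + 2·5^n.

Base case: u[0] = 5, and 3·(-2)^0 + 2·5^0 = 3 + 2 = 5.
Assume u[r] = 3·(-2)^r + 2·5^r for some r ≥ 0.
Then u[r+1] = -2u[r] + 14·5^r = -2·(3·(-2)^r + 2·5^r) + 14·5^r = 3·(-2)^{r+1} − 4·5^r + 14·5^r = 3·(-2)^{r+1} + 10·5^r = 3·(-2)^{r+1} + 2·5^{r+1}.
Hence u[n] = 3·(-2)^n + 2·5^n for every n ≥ 0, by induction.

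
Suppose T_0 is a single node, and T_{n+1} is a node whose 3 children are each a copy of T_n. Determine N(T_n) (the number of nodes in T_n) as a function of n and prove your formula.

Claim: N(T_n) = (3^{n+1} − 1)/2.

Base case: N(T_0) = 1, and (3^{0+1} − 1)/2 = 1.
Assume N(T_j) = (3^{j+1} − 1)/2.
Then N(T_{j+1}) = 1 + 3N(T_j) = 1 + 3·(3^{j+1} − 1)/2 = 1 + (3^{j+2} − 3)/2 = (2 + 3^{j+2} − 3)/2 = (3^{j+2} − 1)/2.
By induction, N(T_n) = (3^{n+1} − 1)/2 for all n ≥ 0.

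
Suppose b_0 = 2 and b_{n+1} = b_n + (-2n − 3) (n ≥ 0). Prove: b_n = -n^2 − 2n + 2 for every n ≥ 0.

Base case: b_0 = 2, and -0^2 − 2·0 + 2 = 2.
Assume b_r = -r^2 − 2r + 2.
Then b_{r+1} = b_r + (-2r − 3) = (-r^2 − 2r + 2) + (-2r − 3) = -r^2 − 4r − 1,
and -(r+1)^2 − 2·(r+1) + 2 = -r^2 − 4r − 1.
Hence b_n = -n^2 − 2n + 2 for every n ≥ 0, by induction.

b_n = -n^2 − 2n + 2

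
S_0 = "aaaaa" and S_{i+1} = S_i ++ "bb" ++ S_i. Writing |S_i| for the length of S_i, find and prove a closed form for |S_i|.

Claim: |S_i| = 7·2^i − 2.

Base case: |S_0| = 5, and 7·2^0 − 2 = 5.
Assume |S_m| = 7·2^m − 2.
Then |S_{m+1}| = |S_m| + 2 + |S_m| = 2|S_m| + 2 = 2(7·2^m − 2) + 2 = 7·2^{m+1} − 4 + 2 = 7·2^{m+1} − 2.
This completes the inductive step, so |S_i| = 7·2^i − 2 for all i ≥ 0.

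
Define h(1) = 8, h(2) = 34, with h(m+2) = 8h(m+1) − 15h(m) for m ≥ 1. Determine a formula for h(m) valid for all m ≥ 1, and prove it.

Claim: h(m) = 3^m + 5^m.

Base cases: h(1) = 8 and 3^1 + 5^1 = 8; h(2) = 34 and 3^2 + 5^2 = 34.
Assume h(j) = 3^j + 5^j for all 1 ≤ j ≤ k, where k ≥ 2.
Then h(k+1) = 8h(k) − 15h(k−1) = 8·(3^k + 5^k) − 15·(3^{k−1} + 5^{k−1}) = (8·3 − 15)3^{k−1} + (8·5 − 15)5^{k−1} = 9·3^{k−1} + 25·5^{k−1} = 3^{k+1} + 5^{k+1}.
Hence h(m) = 3^m + 5^m for every m ≥ 1, by strong induction.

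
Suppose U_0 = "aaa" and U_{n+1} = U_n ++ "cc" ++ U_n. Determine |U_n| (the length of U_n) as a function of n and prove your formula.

Claim: |U_n| = 5·2^n − 2.

Base case: |U_0| = 3, and 5·2^0 − 2 = 3.
Assume |U_m| = 5·2^m − 2.
Then |U_{m+1}| = |U_m| + 2 + |U_m| = 2|U_m| + 2 = 2(5·2^m − 2) + 2 = 5·2^{m+1} − 4 + 2 = 5·2^{m+1} − 2.
Hence |U_n| = 5·2^n − 2 for every n ≥ 0, by induction.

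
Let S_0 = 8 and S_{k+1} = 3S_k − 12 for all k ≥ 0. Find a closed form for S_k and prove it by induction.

Claim: S_k = 2·3^k + 6.

Base case: S_0 = 8, and 2·3^0 + 6 = 2 + 6 = 8.
Assume S_m = 2·3^m + 6 for some m ≥ 0.
Then S_{m+1} = 3S_m − 12 = 3·(2·3^m + 6) − 12 = 6·3^m + 18 − 12 = 2·3^{m+1} + 6.
Hence S_k = 2·3^k + 6 for every k ≥ 0, by induction.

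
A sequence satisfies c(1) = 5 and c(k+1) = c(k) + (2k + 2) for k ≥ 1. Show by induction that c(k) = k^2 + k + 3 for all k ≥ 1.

Base case: c(1) = 5, and 1^2 + 1 + 3 = 5.
Assume c(r) = r^2 + r + 3.
Then c(r+1) = c(r) + (2r + 2) = (r^2 + r + 3) + (2r + 2) = r^2 + 3r + 5,
and (r+1)^2 + (r+1) + 3 = r^2 + 3r + 5.
Hence c(k) = k^2 + k + 3 for every k ≥ 1, by induction.

c(k) = k^2 + k + 3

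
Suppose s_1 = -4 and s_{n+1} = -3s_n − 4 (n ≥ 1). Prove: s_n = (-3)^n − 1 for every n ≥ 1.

Base case: s_1 = -4, and (-3)^1 − 1 = -3 − 1 = -4.
Assume s_m = (-3)^m − 1 for some m ≥ 1.
Then s_{m+1} = -3s_m − 4 = -3·((-3)^m − 1) − 4 = -3·(-3)^m + 3 − 4 = (-3)^{m+1} − 1.
By induction, s_n = (-3)^n − 1 for all n ≥ 1.

s_n = (-3)^n − 1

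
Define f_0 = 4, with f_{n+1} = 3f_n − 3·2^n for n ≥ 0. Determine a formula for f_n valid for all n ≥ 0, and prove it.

Claim: f_n = 3^n + 3·2^n.

Base case: f_0 = 4, and 3^0 + 3·2^0 = 1 + 3 = 4.
Assume f_m = 3^m + 3·2^m for some m ≥ 0.
Then f_{m+1} = 3f_m − 3·2^m = 3·(3^m + 3·2^m) − 3·2^m = 3^{m+1} + 9·2^m − 3·2^m = 3^{m+1} + 6·2^m = 3^{m+1} + 3·2^{m+1}.
This completes the inductive step, so f_n = 3^n + 3·2^n for all n ≥ 0.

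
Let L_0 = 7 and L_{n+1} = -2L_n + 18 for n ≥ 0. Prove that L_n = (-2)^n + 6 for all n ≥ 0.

Base case: L_0 = 7, and (-2)^0 + 6 = 1 + 6 = 7.
Assume L_k = (-2)^k + 6 for some k ≥ 0.
Then L_{k+1} = -2L_k + 18 = -2·((-2)^k + 6) + 18 = -2·(-2)^k − 12 + 18 = (-2)^{k+1} + 6.
Hence L_n = (-2)^n + 6 for every n ≥ 0, by induction.

L_n = (-2)^n + 6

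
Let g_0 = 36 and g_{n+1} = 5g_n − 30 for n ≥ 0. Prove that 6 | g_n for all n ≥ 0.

Base case: g_0 = 36 = 6·6, so 6 | g_0.
Assume 6 | g_r, so g_r = 6t for some integer t.
Then g_{r+1} = 5g_r − 30 = 5·(6t) − 30 = 6(5t − 5), so 6 | g_{r+1}.
By induction, 6 | g_n for all n ≥ 0.

6 | g_n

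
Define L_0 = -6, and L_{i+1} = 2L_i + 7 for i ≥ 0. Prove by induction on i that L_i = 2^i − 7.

Base case: L_0 = -6, and 2^0 − 7 = 1 − 7 = -6.
Assume L_k = 2^k − 7 for some k ≥ 0.
Then L_{k+1} = 2L_k + 7 = 2·(2^k − 7) + 7 = 2^{k+1} − 14 + 7 = 2^{k+1} − 7.
This completes the inductive step, so L_i = 2^i − 7 for all i ≥ 0.

L_i = 2^i − 7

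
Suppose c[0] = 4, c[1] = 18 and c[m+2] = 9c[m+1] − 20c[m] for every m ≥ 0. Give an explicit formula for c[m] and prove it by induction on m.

Claim: c[m] = 2·4^m + 2·5^m.

Base cases: c[0] = 4 and 2·4^0 + 2·5^0 = 4; c[1] = 18 and 2·4^1 + 2·5^1 = 18.
Assume c[j] = 2·4^j + 2·5^j for all 0 ≤ j ≤ r, where r ≥ 1.
Then c[r+1] = 9c[r] − 20c[r−1] = 9·(2·4^r + 2·5^r) − 20·(2·4^{r−1} + 2·5^{r−1}) = 2·(9·4 − 20)4^{r−1} + 2·(9·5 − 20)5^{r−1} = 32·4^{r−1} + 50·5^{r−1} = 2·4^{r+1} + 2·5^{r+1}.
So the formula holds for r+1, and by strong induction c[m] = 2·4^m + 2·5^m for all m ≥ 0.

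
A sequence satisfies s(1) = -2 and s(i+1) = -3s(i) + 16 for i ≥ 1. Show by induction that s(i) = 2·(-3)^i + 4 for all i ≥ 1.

Base case: s(1) = -2, and 2·(-3)^1 + 4 = -6 + 4 = -2.
Assume s(j) = 2·(-3)^j + 4 for some j ≥ 1.
Then s(j+1) = -3s(j) + 16 = -3·(2·(-3)^j + 4) + 16 = -6·(-3)^j − 12 + 16 = 2·(-3)^{j+1} + 4.
This completes the inductive step, so s(i) = 2·(-3)^i + 4 for all i ≥ 1.

s(i) = 2·(-3)^i + 4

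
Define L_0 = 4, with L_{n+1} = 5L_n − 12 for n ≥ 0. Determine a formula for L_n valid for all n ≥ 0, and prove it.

Claim: L_n = 5^n + 3.

Base case: L_0 = 4, and 5^0 + 3 = 1 + 3 = 4.
Assume L_r = 5^r + 3 for some r ≥ 0.
Then L_{r+1} = 5L_r − 12 = 5·(5^r + 3) − 12 = 5^{r+1} + 15 − 12 = 5^{r+1} + 3.
By induction, L_n = 5^n + 3 for all n ≥ 0.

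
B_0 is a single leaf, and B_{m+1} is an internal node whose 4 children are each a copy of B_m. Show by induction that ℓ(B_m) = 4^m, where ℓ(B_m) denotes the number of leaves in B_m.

Base case: ℓ(B_0) = 1, and 4^0 = 1.
Assume ℓ(B_j) = 4^j.
Then ℓ(B_{j+1}) = 4·ℓ(B_j) = 4·4^j = 4^{j+1}.
Hence ℓ(B_m) = 4^m for every m ≥ 0, by induction.

ℓ(B_m) = 4^m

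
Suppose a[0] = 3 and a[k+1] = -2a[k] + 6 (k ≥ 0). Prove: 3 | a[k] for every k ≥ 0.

Base case: a[0] = 3 = 3·1, so 3 | a[0].
Assume 3 | a[j], so a[j] = 3t for some integer t.
Then a[j+1] = -2a[j] + 6 = -2·(3t) + 6 = 3(-2t + 2), so 3 | a[j+1].
By induction, 3 | a[k] for all k ≥ 0.

3 | a[k]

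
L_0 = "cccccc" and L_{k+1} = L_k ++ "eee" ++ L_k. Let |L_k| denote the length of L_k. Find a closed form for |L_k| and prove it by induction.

Claim: |L_k| = 9·2^k − 3.

Base case: |L_0| = 6, and 9·2^0 − 3 = 6.
Assume |L_m| = 9·2^m − 3.
Then |L_{m+1}| = |L_m| + 3 + |L_m| = 2|L_m| + 3 = 2(9·2^m − 3) + 3 = 9·2^{m+1} − 6 + 3 = 9·2^{m+1} − 3.
Hence |L_k| = 9·2^k − 3 for every k ≥ 0, by induction.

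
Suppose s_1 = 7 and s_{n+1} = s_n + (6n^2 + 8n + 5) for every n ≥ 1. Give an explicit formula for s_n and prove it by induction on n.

Claim: s_n = 2n^3 + n^2 + 2n + 2.

Base case: s_1 = 7, and 2·1^3 + 1^2 + 2·1 + 2 = 7.
Assume s_m = 2m^3 + m^2 + 2m + 2.
Then s_{m+1} = s_m + (6m^2 + 8m + 5) = (2m^3 + m^2 + 2m + 2) + (6m^2 + 8m + 5) = 2m^3 + 7m^2 + 10m + 7,
and 2·(m+1)^3 + (m+1)^2 + 2·(m+1) + 2 = 2m^3 + 7m^2 + 10m + 7.
By induction, s_n = 2n^3 + n^2 + 2n + 2 for all n ≥ 1.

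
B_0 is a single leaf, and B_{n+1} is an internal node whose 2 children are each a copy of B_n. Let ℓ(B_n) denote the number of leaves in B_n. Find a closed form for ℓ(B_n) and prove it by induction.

Claim: ℓ(B_n) = 2^n.

Base case: ℓ(B_0) = 1, and 2^0 = 1.
Assume ℓ(B_r) = 2^r.
Then ℓ(B_{r+1}) = 2·ℓ(B_r) = 2·2^r = 2^{r+1}.
So the formula holds for r+1, and by induction ℓ(B_n) = 2^n for all n ≥ 0.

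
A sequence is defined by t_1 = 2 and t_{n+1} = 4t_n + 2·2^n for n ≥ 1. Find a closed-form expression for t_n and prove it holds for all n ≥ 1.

Claim: t_n = 4^n − 2^n.

Base case: t_1 = 2, and 4^1 − 2^1 = 4 − 2 = 2.
Assume t_j = 4^j − 2^j for some j ≥ 1.
Then t_{j+1} = 4t_j + 2·2^j = 4·(4^j − 2^j) + 2·2^j = 4^{j+1} − 4·2^j + 2·2^j = 4^{j+1} − 2·2^j = 4^{j+1} − 2^{j+1}.
This completes the inductive step, so t_n = 4^n − 2^n for all n ≥ 1.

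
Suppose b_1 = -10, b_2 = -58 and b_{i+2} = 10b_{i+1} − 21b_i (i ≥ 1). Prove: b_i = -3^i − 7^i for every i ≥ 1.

Base cases: b_1 = -10 and -3^1 − 7^1 = -10; b_2 = -58 and -3^2 − 7^2 = -58.
Assume b_j = -3^j − 7^j for all 1 ≤ j ≤ k, where k ≥ 2.
Then b_{k+1} = 10b_k − 21b_{k−1} = 10·(-3^k − 7^k) − 21·(-3^{k−1} − 7^{k−1}) = -(10·3 − 21)3^{k−1} − (10·7 − 21)7^{k−1} = -9·3^{k−1} − 49·7^{k−1} = -3^{k+1} − 7^{k+1}.
Hence b_i = -3^i − 7^i for every i ≥ 1, by strong induction.

b_i = -3^i − 7^i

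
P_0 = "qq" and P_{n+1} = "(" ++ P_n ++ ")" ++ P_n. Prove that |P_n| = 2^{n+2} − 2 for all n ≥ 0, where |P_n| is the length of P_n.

Base case: |P_0| = 2, and 2^{0+2} − 2 = 2.
Assume |P_j| = 2^{j+2} − 2.
Then |P_{j+1}| = 1 + |P_j| + 1 + |P_j| = 2|P_j| + 2 = 2(2^{j+2} − 2) + 2 = 2^{j+3} − 4 + 2 = 2^{j+3} − 2.
This completes the inductive step, so |P_n| = 2^{n+2} − 2 for all n ≥ 0.

|P_n| = 2^{n+2} − 2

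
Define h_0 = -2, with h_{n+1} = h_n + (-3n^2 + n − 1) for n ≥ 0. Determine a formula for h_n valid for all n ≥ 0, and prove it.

Claim: h_n = -n^3 + 2n^2 − 2n − 2.

Base case: h_0 = -2, and -0^3 + 2·0^2 − 2·0 − 2 = -2.
Assume h_k = -k^3 + 2k^2 − 2k − 2.
Then h_{k+1} = h_k + (-3k^2 + k − 1) = (-k^3 + 2k^2 − 2k − 2) + (-3k^2 + k − 1) = -k^3 − k^2 − k − 3,
and -(k+1)^3 + 2·(k+1)^2 − 2·(k+1) − 2 = -k^3 − k^2 − k − 3.
Hence h_n = -n^3 + 2n^2 − 2n − 2 for every n ≥ 0, by induction.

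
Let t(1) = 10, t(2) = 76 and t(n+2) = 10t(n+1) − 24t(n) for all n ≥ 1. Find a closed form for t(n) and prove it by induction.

Claim: t(n) = 3·6^n − 2·4^n.

Base cases: t(1) = 10 and 3·6^1 − 2·4^1 = 10; t(2) = 76 and 3·6^2 − 2·4^2 = 76.
Assume t(j) = 3·6^j − 2·4^j for all 1 ≤ j ≤ r, where r ≥ 2.
Then t(r+1) = 10t(r) − 24t(r−1) = 10·(3·6^r − 2·4^r) − 24·(3·6^{r−1} − 2·4^{r−1}) = 3·(10·6 − 24)6^{r−1} − 2·(10·4 − 24)4^{r−1} = 108·6^{r−1} − 32·4^{r−1} = 3·6^{r+1} − 2·4^{r+1}.
By strong induction, t(n) = 3·6^n − 2·4^n for all n ≥ 1.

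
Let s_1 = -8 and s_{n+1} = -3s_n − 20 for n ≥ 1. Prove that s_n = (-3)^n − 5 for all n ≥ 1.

Base case: s_1 = -8, and (-3)^1 − 5 = -3 − 5 = -8.
Assume s_k = (-3)^k − 5 for some k ≥ 1.
Then s_{k+1} = -3s_k − 20 = -3·((-3)^k − 5) − 20 = -3·(-3)^k + 15 − 20 = (-3)^{k+1} − 5.
Hence s_n = (-3)^n − 5 for every n ≥ 1, by induction.

s_n = (-3)^n − 5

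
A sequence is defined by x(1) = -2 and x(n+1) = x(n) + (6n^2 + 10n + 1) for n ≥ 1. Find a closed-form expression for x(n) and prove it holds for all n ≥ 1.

Claim: x(n) = 2n^3 + 2n^2 − 3n − 3.

Base case: x(1) = -2, and 2·1^3 + 2·1^2 − 3·1 − 3 = -2.
Assume x(k) = 2k^3 + 2k^2 − 3k − 3.
Then x(k+1) = x(k) + (6k^2 + 10k + 1) = (2k^3 + 2k^2 − 3k − 3) + (6k^2 + 10k + 1) = 2k^3 + 8k^2 + 7k − 2,
and 2·(k+1)^3 + 2·(k+1)^2 − 3·(k+1) − 3 = 2k^3 + 8k^2 + 7k − 2.
By induction, x(n) = 2n^3 + 2n^2 − 3n − 3 for all n ≥ 1.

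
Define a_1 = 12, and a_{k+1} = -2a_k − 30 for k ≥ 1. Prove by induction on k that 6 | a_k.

Base case: a_1 = 12 = 6·2, so 6 | a_1.
Assume 6 | a_r, so a_r = 6t for some integer t.
Then a_{r+1} = -2a_r − 30 = -2·(6t) − 30 = 6(-2t − 5), so 6 | a_{r+1}.
By induction, 6 | a_k for all k ≥ 1.

6 | a_k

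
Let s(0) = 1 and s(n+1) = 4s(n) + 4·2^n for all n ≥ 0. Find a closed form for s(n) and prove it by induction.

Claim: s(n) = 3·4^n − 2·2^n.

Base case: s(0) = 1, and 3·4^0 − 2·2^0 = 3 − 2 = 1.
Assume s(m) = 3·4^m − 2·2^m for some m ≥ 0.
Then s(m+1) = 4s(m) + 4·2^m = 4·(3·4^m − 2·2^m) + 4·2^m = 3·4^{m+1} − 8·2^m + 4·2^m = 3·4^{m+1} − 4·2^m = 3·4^{m+1} − 2·2^{m+1}.
Hence s(n) = 3·4^n − 2·2^n for every n ≥ 0, by induction.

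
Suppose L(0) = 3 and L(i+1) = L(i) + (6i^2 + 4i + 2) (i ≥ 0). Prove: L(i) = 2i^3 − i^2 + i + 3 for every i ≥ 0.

Base case: L(0) = 3, and 2·0^3 − 0^2 + 0 + 3 = 3.
Assume L(m) = 2m^3 − m^2 + m + 3.
Then L(m+1) = L(m) + (6m^2 + 4m + 2) = (2m^3 − m^2 + m + 3) + (6m^2 + 4m + 2) = 2m^3 + 5m^2 + 5m + 5,
and 2·(m+1)^3 − (m+1)^2 + (m+1) + 3 = 2m^3 + 5m^2 + 5m + 5.
Hence L(i) = 2i^3 − i^2 + i + 3 for every i ≥ 0, by induction.

L(i) = 2i^3 − i^2 + i + 3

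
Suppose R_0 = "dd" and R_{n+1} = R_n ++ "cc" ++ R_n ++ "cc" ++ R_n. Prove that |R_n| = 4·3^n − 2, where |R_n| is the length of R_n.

Base case: |R_0| = 2, and 4·3^0 − 2 = 2.
Assume |R_r| = 4·3^r − 2.
Then |R_{r+1}| = 3|R_r| + 4 = 3(4·3^r − 2) + 4 = 4·3^{r+1} − 6 + 4 = 4·3^{r+1} − 2.
So the formula holds for r+1, and by induction |R_n| = 4·3^n − 2 for all n ≥ 0.

|R_n| = 4·3^n − 2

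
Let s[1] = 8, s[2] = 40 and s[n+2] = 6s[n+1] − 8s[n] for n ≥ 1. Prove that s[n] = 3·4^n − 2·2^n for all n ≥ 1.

Base cases: s[1] = 8 and 3·4^1 − 2·2^1 = 8; s[2] = 40 and 3·4^2 − 2·2^2 = 40.
Assume s[j] = 3·4^j − 2·2^j for all 1 ≤ j ≤ k, where k ≥ 2.
Then s[k+1] = 6s[k] − 8s[k−1] = 6·(3·4^k − 2·2^k) − 8·(3·4^{k−1} − 2·2^{k−1}) = 3·(6·4 − 8)4^{k−1} − 2·(6·2 − 8)2^{k−1} = 48·4^{k−1} − 8·2^{k−1} = 3·4^{k+1} − 2·2^{k+1}.
This completes the inductive step, so s[n] = 3·4^n − 2·2^n for all n ≥ 1.

s[n] = 3·4^n − 2·2^n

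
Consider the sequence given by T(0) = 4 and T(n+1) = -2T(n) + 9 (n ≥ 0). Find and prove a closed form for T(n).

Claim: T(n) = (-2)^n + 3.

Base case: T(0) = 4, and (-2)^0 + 3 = 1 + 3 = 4.
Assume T(m) = (-2)^m + 3 for some m ≥ 0.
Then T(m+1) = -2T(m) + 9 = -2·((-2)^m + 3) + 9 = -2·(-2)^m − 6 + 9 = (-2)^{m+1} + 3.
This completes the inductive step, so T(n) = (-2)^n + 3 for all n ≥ 0.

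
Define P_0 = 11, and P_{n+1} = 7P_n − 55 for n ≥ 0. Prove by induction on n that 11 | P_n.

Base case: P_0 = 11 = 11·1, so 11 | P_0.
Assume 11 | P_j, so P_j = 11t for some integer t.
Then P_{j+1} = 7P_j − 55 = 7·(11t) − 55 = 11(7t − 5), so 11 | P_{j+1}.
This completes the inductive step, so 11 | P_n for all n ≥ 0.

11 | P_n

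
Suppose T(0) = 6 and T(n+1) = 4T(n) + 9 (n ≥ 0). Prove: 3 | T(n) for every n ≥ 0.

Base case: T(0) = 6 = 3·2, so 3 | T(0).
Assume 3 | T(k), so T(k) = 3t for some integer t.
Then T(k+1) = 4T(k) + 9 = 4·(3t) + 9 = 3(4t + 3), so 3 | T(k+1).
By induction, 3 | T(n) for all n ≥ 0.

3 | T(n)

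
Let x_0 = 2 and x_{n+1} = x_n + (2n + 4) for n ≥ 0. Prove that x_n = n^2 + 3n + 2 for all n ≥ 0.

Base case: x_0 = 2, and 0^2 + 3·0 + 2 = 2.
Assume x_j = j^2 + 3j + 2.
Then x_{j+1} = x_j + (2j + 4) = (j^2 + 3j + 2) + (2j + 4) = j^2 + 5j + 6,
and (j+1)^2 + 3·(j+1) + 2 = j^2 + 5j + 6.
This completes the inductive step, so x_n = n^2 + 3n + 2 for all n ≥ 0.

x_n = n^2 + 3n + 2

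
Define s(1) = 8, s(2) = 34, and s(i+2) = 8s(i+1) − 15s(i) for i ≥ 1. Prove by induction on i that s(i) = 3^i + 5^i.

Base cases: s(1) = 8 and 3^1 + 5^1 = 8; s(2) = 34 and 3^2 + 5^2 = 34.
Assume s(j) = 3^j + 5^j for all 1 ≤ j ≤ r, where r ≥ 2.
Then s(r+1) = 8s(r) − 15s(r−1) = 8·(3^r + 5^r) − 15·(3^{r−1} + 5^{r−1}) = (8·3 − 15)3^{r−1} + (8·5 − 15)5^{r−1} = 9·3^{r−1} + 25·5^{r−1} = 3^{r+1} + 5^{r+1}.
So the formula holds for r+1, and by strong induction s(i) = 3^i + 5^i for all i ≥ 1.

s(i) = 3^i + 5^i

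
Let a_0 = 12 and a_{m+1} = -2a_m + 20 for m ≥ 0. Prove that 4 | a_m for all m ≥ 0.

Base case: a_0 = 12 = 4·3, so 4 | a_0.
Assume 4 | a_j, so a_j = 4t for some integer t.
Then a_{j+1} = -2a_j + 20 = -2·(4t) + 20 = 4(-2t + 5), so 4 | a_{j+1}.
This completes the inductive step, so 4 | a_m for all m ≥ 0.

4 | a_m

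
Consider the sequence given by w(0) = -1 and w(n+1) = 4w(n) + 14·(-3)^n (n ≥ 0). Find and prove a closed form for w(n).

Claim: w(n) = 4^n − 2·(-3)^n.

Base case: w(0) = -1, and 4^0 − 2·(-3)^0 = 1 − 2 = -1.
Assume w(k) = 4^k − 2·(-3)^k for some k ≥ 0.
Then w(k+1) = 4w(k) + 14·(-3)^k = 4·(4^k − 2·(-3)^k) + 14·(-3)^k = 4^{k+1} − 8·(-3)^k + 14·(-3)^k = 4^{k+1} + 6·(-3)^k = 4^{k+1} − 2·(-3)^{k+1}.
This completes the inductive step, so w(n) = 4^n − 2·(-3)^n for all n ≥ 0.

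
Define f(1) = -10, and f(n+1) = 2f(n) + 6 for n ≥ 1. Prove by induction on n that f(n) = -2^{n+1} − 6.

Base case: f(1) = -10, and -2^{1+1} − 6 = -4 − 6 = -10.
Assume f(k) = -2^{k+1} − 6 for some k ≥ 1.
Then f(k+1) = 2f(k) + 6 = 2·(-2^{k+1} − 6) + 6 = -2^{k+2} − 12 + 6 = -2^{k+2} − 6.
By induction, f(n) = -2^{n+1} − 6 for all n ≥ 1.

f(n) = -2^{n+1} − 6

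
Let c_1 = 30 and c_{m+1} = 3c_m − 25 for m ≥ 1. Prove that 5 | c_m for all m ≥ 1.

Base case: c_1 = 30 = 5·6, so 5 | c_1.
Assume 5 | c_j, so c_j = 5t for some integer t.
Then c_{j+1} = 3c_j − 25 = 3·(5t) − 25 = 5(3t − 5), so 5 | c_{j+1}.
Hence 5 | c_m for every m ≥ 1, by induction.

5 | c_m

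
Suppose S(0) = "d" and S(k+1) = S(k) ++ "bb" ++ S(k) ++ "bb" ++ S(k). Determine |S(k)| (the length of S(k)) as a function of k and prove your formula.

Claim: |S(k)| = 3^{k+1} − 2.

Base case: |S(0)| = 1, and 3^{0+1} − 2 = 1.
Assume |S(j)| = 3^{j+1} − 2.
Then |S(j+1)| = 3|S(j)| + 4 = 3(3^{j+1} − 2) + 4 = 3^{j+2} − 6 + 4 = 3^{j+2} − 2.
So the formula holds for j+1, and by induction |S(k)| = 3^{k+1} − 2 for all k ≥ 0.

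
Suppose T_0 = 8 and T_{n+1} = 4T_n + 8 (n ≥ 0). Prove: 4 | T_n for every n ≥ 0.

Base case: T_0 = 8 = 4·2, so 4 | T_0.
Assume 4 | T_r, so T_r = 4t for some integer t.
Then T_{r+1} = 4T_r + 8 = 4·(4t) + 8 = 4(4t + 2), so 4 | T_{r+1}.
Hence 4 | T_n for every n ≥ 0, by induction.

4 | T_n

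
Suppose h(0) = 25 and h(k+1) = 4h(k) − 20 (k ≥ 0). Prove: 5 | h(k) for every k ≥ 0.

Base case: h(0) = 25 = 5·5, so 5 | h(0).
Assume 5 | h(r), so h(r) = 5t for some integer t.
Then h(r+1) = 4h(r) − 20 = 4·(5t) − 20 = 5(4t − 4), so 5 | h(r+1).
By induction, 5 | h(k) for all k ≥ 0.

5 | h(k)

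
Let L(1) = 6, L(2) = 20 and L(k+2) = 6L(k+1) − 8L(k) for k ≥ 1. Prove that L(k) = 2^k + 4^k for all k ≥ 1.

Base cases: L(1) = 6 and 2^1 + 4^1 = 6; L(2) = 20 and 2^2 + 4^2 = 20.
Assume L(j) = 2^j + 4^j for all 1 ≤ j ≤ m, where m ≥ 2.
Then L(m+1) = 6L(m) − 8L(m−1) = 6·(2^m + 4^m) − 8·(2^{m−1} + 4^{m−1}) = (6·2 − 8)2^{m−1} + (6·4 − 8)4^{m−1} = 4·2^{m−1} + 16·4^{m−1} = 2^{m+1} + 4^{m+1}.
By strong induction, L(k) = 2^k + 4^k for all k ≥ 1.

L(k) = 2^k + 4^k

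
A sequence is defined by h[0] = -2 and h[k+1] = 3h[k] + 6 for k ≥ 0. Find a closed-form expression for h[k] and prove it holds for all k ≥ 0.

Claim: h[k] = 3^k − 3.

Base case: h[0] = -2, and 3^0 − 3 = 1 − 3 = -2.
Assume h[r] = 3^r − 3 for some r ≥ 0.
Then h[r+1] = 3h[r] + 6 = 3·(3^r − 3) + 6 = 3^{r+1} − 9 + 6 = 3^{r+1} − 3.
Hence h[k] = 3^k − 3 for every k ≥ 0, by induction.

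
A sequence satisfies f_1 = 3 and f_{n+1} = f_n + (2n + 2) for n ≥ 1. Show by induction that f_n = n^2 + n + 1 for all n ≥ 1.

Base case: f_1 = 3, and 1^2 + 1 + 1 = 3.
Assume f_j = j^2 + j + 1.
Then f_{j+1} = f_j + (2j + 2) = (j^2 + j + 1) + (2j + 2) = j^2 + 3j + 3,
and (j+1)^2 + (j+1) + 1 = j^2 + 3j + 3.
Hence f_n = n^2 + n + 1 for every n ≥ 1, by induction.

f_n = n^2 + n + 1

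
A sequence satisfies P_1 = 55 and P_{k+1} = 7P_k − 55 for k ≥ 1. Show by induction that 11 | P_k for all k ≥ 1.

Base case: P_1 = 55 = 11·5, so 11 | P_1.
Assume 11 | P_j, so P_j = 11t for some integer t.
Then P_{j+1} = 7P_j − 55 = 7·(11t) − 55 = 11(7t − 5), so 11 | P_{j+1}.
By induction, 11 | P_k for all k ≥ 1.

11 | P_k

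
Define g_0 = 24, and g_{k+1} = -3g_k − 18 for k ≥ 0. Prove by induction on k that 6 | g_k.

Base case: g_0 = 24 = 6·4, so 6 | g_0.
Assume 6 | g_j, so g_j = 6t for some integer t.
Then g_{j+1} = -3g_j − 18 = -3·(6t) − 18 = 6(-3t − 3), so 6 | g_{j+1}.
This completes the inductive step, so 6 | g_k for all k ≥ 0.

6 | g_k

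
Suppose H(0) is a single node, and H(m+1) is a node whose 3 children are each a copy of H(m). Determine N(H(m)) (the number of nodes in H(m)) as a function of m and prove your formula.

Claim: N(H(m)) = (3^{m+1} − 1)/2.

Base case: N(H(0)) = 1, and (3^{0+1} − 1)/2 = 1.
Assume N(H(j)) = (3^{j+1} − 1)/2.
Then N(H(j+1)) = 1 + 3N(H(j)) = 1 + 3·(3^{j+1} − 1)/2 = 1 + (3^{j+2} − 3)/2 = (2 + 3^{j+2} − 3)/2 = (3^{j+2} − 1)/2.
By induction, N(H(m)) = (3^{m+1} − 1)/2 for all m ≥ 0.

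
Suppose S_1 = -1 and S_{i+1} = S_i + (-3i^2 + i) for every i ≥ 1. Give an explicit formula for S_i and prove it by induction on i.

Claim: S_i = -i^3 + 2i^2 − i − 1.

Base case: S_1 = -1, and -1^3 + 2·1^2 − 1 − 1 = -1.
Assume S_r = -r^3 + 2r^2 − r − 1.
Then S_{r+1} = S_r + (-3r^2 + r) = (-r^3 + 2r^2 − r − 1) + (-3r^2 + r) = -r^3 − r^2 − 1,
and -(r+1)^3 + 2·(r+1)^2 − (r+1) − 1 = -r^3 − r^2 − 1.
By induction, S_i = -i^3 + 2i^2 − i − 1 for all i ≥ 1.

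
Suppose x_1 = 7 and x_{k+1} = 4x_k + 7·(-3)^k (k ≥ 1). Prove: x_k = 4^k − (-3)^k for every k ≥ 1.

Base case: x_1 = 7, and 4^1 − (-3)^1 = 4 + 3 = 7.
Assume x_m = 4^m − (-3)^m for some m ≥ 1.
Then x_{m+1} = 4x_m + 7·(-3)^m = 4·(4^m − (-3)^m) + 7·(-3)^m = 4^{m+1} − 4·(-3)^m + 7·(-3)^m = 4^{m+1} + 3·(-3)^m = 4^{m+1} − (-3)^{m+1}.
This completes the inductive step, so x_k = 4^k − (-3)^k for all k ≥ 1.

x_k = 4^k − (-3)^k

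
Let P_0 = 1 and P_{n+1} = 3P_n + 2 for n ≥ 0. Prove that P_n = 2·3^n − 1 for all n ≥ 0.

Base case: P_0 = 1, and 2·3^0 − 1 = 2 − 1 = 1.
Assume P_m = 2·3^m − 1 for some m ≥ 0.
Then P_{m+1} = 3P_m + 2 = 3·(2·3^m − 1) + 2 = 6·3^m − 3 + 2 = 2·3^{m+1} − 1.
Hence P_n = 2·3^n − 1 for every n ≥ 0, by induction.

P_n = 2·3^n − 1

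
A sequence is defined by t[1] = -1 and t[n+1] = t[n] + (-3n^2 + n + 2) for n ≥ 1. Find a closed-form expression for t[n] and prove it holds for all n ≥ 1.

Claim: t[n] = -n^3 + 2n^2 + n − 3.

Base case: t[1] = -1, and -1^3 + 2·1^2 + 1 − 3 = -1.
Assume t[k] = -k^3 + 2k^2 + k − 3.
Then t[k+1] = t[k] + (-3k^2 + k + 2) = (-k^3 + 2k^2 + k − 3) + (-3k^2 + k + 2) = -k^3 − k^2 + 2k − 1,
and -(k+1)^3 + 2·(k+1)^2 + (k+1) − 3 = -k^3 − k^2 + 2k − 1.
By induction, t[n] = -n^3 + 2n^2 + n − 3 for all n ≥ 1.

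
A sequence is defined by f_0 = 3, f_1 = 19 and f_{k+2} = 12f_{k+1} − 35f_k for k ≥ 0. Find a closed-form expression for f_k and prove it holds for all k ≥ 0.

Claim: f_k = 5^k + 2·7^k.

Base cases: f_0 = 3 and 5^0 + 2·7^0 = 3; f_1 = 19 and 5^1 + 2·7^1 = 19.
Assume f_j = 5^j + 2·7^j for all 0 ≤ j ≤ r, where r ≥ 1.
Then f_{r+1} = 12f_r − 35f_{r−1} = 12·(5^r + 2·7^r) − 35·(5^{r−1} + 2·7^{r−1}) = (12·5 − 35)5^{r−1} + 2·(12·7 − 35)7^{r−1} = 25·5^{r−1} + 98·7^{r−1} = 5^{r+1} + 2·7^{r+1}.
This completes the inductive step, so f_k = 5^k + 2·7^k for all k ≥ 0.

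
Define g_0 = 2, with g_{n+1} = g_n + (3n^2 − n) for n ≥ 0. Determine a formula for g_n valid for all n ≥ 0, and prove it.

Claim: g_n = n^3 − 2n^2 + n + 2.

Base case: g_0 = 2, and 0^3 − 2·0^2 + 0 + 2 = 2.
Assume g_j = j^3 − 2j^2 + j + 2.
Then g_{j+1} = g_j + (3j^2 − j) = (j^3 − 2j^2 + j + 2) + (3j^2 − j) = j^3 + j^2 + 2,
and (j+1)^3 − 2·(j+1)^2 + (j+1) + 2 = j^3 + j^2 + 2.
Hence g_n = n^3 − 2n^2 + n + 2 for every n ≥ 0, by induction.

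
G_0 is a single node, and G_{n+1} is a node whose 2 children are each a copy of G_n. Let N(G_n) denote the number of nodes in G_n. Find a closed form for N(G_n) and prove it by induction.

Claim: N(G_n) = 2^{n+1} − 1.

Base case: N(G_0) = 1, and 2^{0+1} − 1 = 1.
Assume N(G_r) = 2^{r+1} − 1.
Then N(G_{r+1}) = 1 + 2N(G_r) = 1 + 2(2^{r+1} − 1) = 2^{r+2} − 2 + 1 = 2^{r+2} − 1.
So the formula holds for r+1, and by induction N(G_n) = 2^{n+1} − 1 for all n ≥ 0.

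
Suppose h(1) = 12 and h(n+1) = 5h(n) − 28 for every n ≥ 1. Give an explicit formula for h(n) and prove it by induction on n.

Claim: h(n) = 5^n + 7.

Base case: h(1) = 12, and 5^1 + 7 = 5 + 7 = 12.
Assume h(j) = 5^j + 7 for some j ≥ 1.
Then h(j+1) = 5h(j) − 28 = 5·(5^j + 7) − 28 = 5^{j+1} + 35 − 28 = 5^{j+1} + 7.
So the formula holds for j+1, and by induction h(n) = 5^n + 7 for all n ≥ 1.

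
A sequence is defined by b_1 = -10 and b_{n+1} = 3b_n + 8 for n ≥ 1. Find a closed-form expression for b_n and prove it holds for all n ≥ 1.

Claim: b_n = -2·3^n − 4.

Base case: b_1 = -10, and -2·3^1 − 4 = -6 − 4 = -10.
Assume b_r = -2·3^r − 4 for some r ≥ 1.
Then b_{r+1} = 3b_r + 8 = 3·(-2·3^r − 4) + 8 = -6·3^r − 12 + 8 = -2·3^{r+1} − 4.
By induction, b_n = -2·3^n − 4 for all n ≥ 1.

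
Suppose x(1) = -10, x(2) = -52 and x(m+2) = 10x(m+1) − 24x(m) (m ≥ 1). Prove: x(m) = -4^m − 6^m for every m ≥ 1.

Base cases: x(1) = -10 and -4^1 − 6^1 = -10; x(2) = -52 and -4^2 − 6^2 = -52.
Assume x(i) = -4^i − 6^i for all 1 ≤ i ≤ j, where j ≥ 2.
Then x(j+1) = 10x(j) − 24x(j−1) = 10·(-4^j − 6^j) − 24·(-4^{j−1} − 6^{j−1}) = -(10·4 − 24)4^{j−1} − (10·6 − 24)6^{j−1} = -16·4^{j−1} − 36·6^{j−1} = -4^{j+1} − 6^{j+1}.
This completes the inductive step, so x(m) = -4^m − 6^m for all m ≥ 1.

x(m) = -4^m − 6^m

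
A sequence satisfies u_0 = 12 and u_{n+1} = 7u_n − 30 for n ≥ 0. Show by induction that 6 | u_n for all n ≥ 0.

Base case: u_0 = 12 = 6·2, so 6 | u_0.
Assume 6 | u_m, so u_m = 6t for some integer t.
Then u_{m+1} = 7u_m − 30 = 7·(6t) − 30 = 6(7t − 5), so 6 | u_{m+1}.
This completes the inductive step, so 6 | u_n for all n ≥ 0.

6 | u_n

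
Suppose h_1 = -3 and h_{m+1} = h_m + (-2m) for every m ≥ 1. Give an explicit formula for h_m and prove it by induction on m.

Claim: h_m = -m^2 + m − 3.

Base case: h_1 = -3, and -1^2 + 1 − 3 = -3.
Assume h_r = -r^2 + r − 3.
Then h_{r+1} = h_r + (-2r) = (-r^2 + r − 3) + (-2r) = -r^2 − r − 3,
and -(r+1)^2 + (r+1) − 3 = -r^2 − r − 3.
This completes the inductive step, so h_m = -m^2 + m − 3 for all m ≥ 1.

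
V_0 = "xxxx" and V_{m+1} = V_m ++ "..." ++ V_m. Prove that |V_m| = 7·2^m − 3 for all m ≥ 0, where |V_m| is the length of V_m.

Base case: |V_0| = 4, and 7·2^0 − 3 = 4.
Assume |V_k| = 7·2^k − 3.
Then |V_{k+1}| = |V_k| + 3 + |V_k| = 2|V_k| + 3 = 2(7·2^k − 3) + 3 = 7·2^{k+1} − 6 + 3 = 7·2^{k+1} − 3.
This completes the inductive step, so |V_m| = 7·2^m − 3 for all m ≥ 0.

|V_m| = 7·2^m − 3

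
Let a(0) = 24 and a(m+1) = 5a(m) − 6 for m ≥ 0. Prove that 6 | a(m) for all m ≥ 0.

Base case: a(0) = 24 = 6·4, so 6 | a(0).
Assume 6 | a(k), so a(k) = 6t for some integer t.
Then a(k+1) = 5a(k) − 6 = 5·(6t) − 6 = 6(5t − 1), so 6 | a(k+1).
Hence 6 | a(m) for every m ≥ 0, by induction.

6 | a(m)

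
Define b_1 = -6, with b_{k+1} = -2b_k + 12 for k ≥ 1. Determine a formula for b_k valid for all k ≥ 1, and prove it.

Claim: b_k = 5·(-2)^k + 4.

Base case: b_1 = -6, and 5·(-2)^1 + 4 = -10 + 4 = -6.
Assume b_r = 5·(-2)^r + 4 for some r ≥ 1.
Then b_{r+1} = -2b_r + 12 = -2·(5·(-2)^r + 4) + 12 = -10·(-2)^r − 8 + 12 = 5·(-2)^{r+1} + 4.
By induction, b_k = 5·(-2)^k + 4 for all k ≥ 1.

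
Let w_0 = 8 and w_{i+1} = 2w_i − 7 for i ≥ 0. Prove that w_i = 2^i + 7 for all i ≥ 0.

Base case: w_0 = 8, and 2^0 + 7 = 1 + 7 = 8.
Assume w_j = 2^j + 7 for some j ≥ 0.
Then w_{j+1} = 2w_j − 7 = 2·(2^j + 7) − 7 = 2^{j+1} + 14 − 7 = 2^{j+1} + 7.
So the formula holds for j+1, and by induction w_i = 2^i + 7 for all i ≥ 0.

w_i = 2^i + 7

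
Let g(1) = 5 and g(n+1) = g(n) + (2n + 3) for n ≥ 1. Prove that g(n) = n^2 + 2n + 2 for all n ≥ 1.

Base case: g(1) = 5, and 1^2 + 2·1 + 2 = 5.
Assume g(j) = j^2 + 2j + 2.
Then g(j+1) = g(j) + (2j + 3) = (j^2 + 2j + 2) + (2j + 3) = j^2 + 4j + 5,
and (j+1)^2 + 2·(j+1) + 2 = j^2 + 4j + 5.
This completes the inductive step, so g(n) = n^2 + 2n + 2 for all n ≥ 1.

g(n) = n^2 + 2n + 2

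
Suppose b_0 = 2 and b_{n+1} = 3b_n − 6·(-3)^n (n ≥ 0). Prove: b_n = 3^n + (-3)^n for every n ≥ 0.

Base case: b_0 = 2, and 3^0 + (-3)^0 = 1 + 1 = 2.
Assume b_j = 3^j + (-3)^j for some j ≥ 0.
Then b_{j+1} = 3b_j − 6·(-3)^j = 3·(3^j + (-3)^j) − 6·(-3)^j = 3^{j+1} + 3·(-3)^j − 6·(-3)^j = 3^{j+1} − 3·(-3)^j = 3^{j+1} + (-3)^{j+1}.
Hence b_n = 3^n + (-3)^n for every n ≥ 0, by induction.

b_n = 3^n + (-3)^n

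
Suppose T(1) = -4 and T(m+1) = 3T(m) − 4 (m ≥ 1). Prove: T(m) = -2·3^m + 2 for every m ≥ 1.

Base case: T(1) = -4, and -2·3^1 + 2 = -6 + 2 = -4.
Assume T(r) = -2·3^r + 2 for some r ≥ 1.
Then T(r+1) = 3T(r) − 4 = 3·(-2·3^r + 2) − 4 = -6·3^r + 6 − 4 = -2·3^{r+1} + 2.
Hence T(m) = -2·3^m + 2 for every m ≥ 1, by induction.

T(m) = -2·3^m + 2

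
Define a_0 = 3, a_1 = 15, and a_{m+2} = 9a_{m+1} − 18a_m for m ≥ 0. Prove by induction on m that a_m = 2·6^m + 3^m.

Base cases: a_0 = 3 and 2·6^0 + 3^0 = 3; a_1 = 15 and 2·6^1 + 3^1 = 15.
Assume a_j = 2·6^j + 3^j for all 0 ≤ j ≤ k, where k ≥ 1.
Then a_{k+1} = 9a_k − 18a_{k−1} = 9·(2·6^k + 3^k) − 18·(2·6^{k−1} + 3^{k−1}) = 2·(9·6 − 18)6^{k−1} + (9·3 − 18)3^{k−1} = 72·6^{k−1} + 9·3^{k−1} = 2·6^{k+1} + 3^{k+1}.
This completes the inductive step, so a_m = 2·6^m + 3^m for all m ≥ 0.

a_m = 2·6^m + 3^m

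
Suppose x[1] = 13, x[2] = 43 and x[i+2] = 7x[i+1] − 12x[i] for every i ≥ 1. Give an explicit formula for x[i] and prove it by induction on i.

Claim: x[i] = 3·3^i + 4^i.

Base cases: x[1] = 13 and 3·3^1 + 4^1 = 13; x[2] = 43 and 3·3^2 + 4^2 = 43.
Assume x[j] = 3·3^j + 4^j for all 1 ≤ j ≤ r, where r ≥ 2.
Then x[r+1] = 7x[r] − 12x[r−1] = 7·(3·3^r + 4^r) − 12·(3·3^{r−1} + 4^{r−1}) = 3·(7·3 − 12)3^{r−1} + (7·4 − 12)4^{r−1} = 27·3^{r−1} + 16·4^{r−1} = 3·3^{r+1} + 4^{r+1}.
This completes the inductive step, so x[i] = 3·3^i + 4^i for all i ≥ 1.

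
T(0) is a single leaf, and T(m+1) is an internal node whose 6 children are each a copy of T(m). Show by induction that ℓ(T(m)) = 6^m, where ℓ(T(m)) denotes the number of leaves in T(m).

Base case: ℓ(T(0)) = 1, and 6^0 = 1.
Assume ℓ(T(k)) = 6^k.
Then ℓ(T(k+1)) = 6·ℓ(T(k)) = 6·6^k = 6^{k+1}.
So the formula holds for k+1, and by induction ℓ(T(m)) = 6^m for all m ≥ 0.

ℓ(T(m)) = 6^m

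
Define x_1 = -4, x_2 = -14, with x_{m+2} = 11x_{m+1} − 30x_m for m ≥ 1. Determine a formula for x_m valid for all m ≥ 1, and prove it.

Claim: x_m = 6^m − 2·5^m.

Base cases: x_1 = -4 and 6^1 − 2·5^1 = -4; x_2 = -14 and 6^2 − 2·5^2 = -14.
Assume x_i = 6^i − 2·5^i for all 1 ≤ i ≤ j, where j ≥ 2.
Then x_{j+1} = 11x_j − 30x_{j−1} = 11·(6^j − 2·5^j) − 30·(6^{j−1} − 2·5^{j−1}) = (11·6 − 30)6^{j−1} − 2·(11·5 − 30)5^{j−1} = 36·6^{j−1} − 50·5^{j−1} = 6^{j+1} − 2·5^{j+1}.
So the formula holds for j+1, and by strong induction x_m = 6^m − 2·5^m for all m ≥ 1.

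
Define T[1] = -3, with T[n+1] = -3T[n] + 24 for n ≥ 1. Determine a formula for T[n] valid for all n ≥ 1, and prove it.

Claim: T[n] = 3·(-3)^n + 6.

Base case: T[1] = -3, and 3·(-3)^1 + 6 = -9 + 6 = -3.
Assume T[r] = 3·(-3)^r + 6 for some r ≥ 1.
Then T[r+1] = -3T[r] + 24 = -3·(3·(-3)^r + 6) + 24 = -9·(-3)^r − 18 + 24 = 3·(-3)^{r+1} + 6.
Hence T[n] = 3·(-3)^n + 6 for every n ≥ 1, by induction.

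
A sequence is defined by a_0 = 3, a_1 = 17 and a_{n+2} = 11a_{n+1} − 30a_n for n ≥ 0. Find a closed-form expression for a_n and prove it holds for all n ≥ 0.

Claim: a_n = 5^n + 2·6^n.

Base cases: a_0 = 3 and 5^0 + 2·6^0 = 3; a_1 = 17 and 5^1 + 2·6^1 = 17.
Assume a_j = 5^j + 2·6^j for all 0 ≤ j ≤ r, where r ≥ 1.
Then a_{r+1} = 11a_r − 30a_{r−1} = 11·(5^r + 2·6^r) − 30·(5^{r−1} + 2·6^{r−1}) = (11·5 − 30)5^{r−1} + 2·(11·6 − 30)6^{r−1} = 25·5^{r−1} + 72·6^{r−1} = 5^{r+1} + 2·6^{r+1}.
So the formula holds for r+1, and by strong induction a_n = 5^n + 2·6^n for all n ≥ 0.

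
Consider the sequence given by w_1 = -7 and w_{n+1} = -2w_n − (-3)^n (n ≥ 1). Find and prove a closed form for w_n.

Claim: w_n = 2·(-2)^n + (-3)^n.

Base case: w_1 = -7, and 2·(-2)^1 + (-3)^1 = -4 − 3 = -7.
Assume w_j = 2·(-2)^j + (-3)^j for some j ≥ 1.
Then w_{j+1} = -2w_j − (-3)^j = -2·(2·(-2)^j + (-3)^j) − (-3)^j = 2·(-2)^{j+1} − 2·(-3)^j − (-3)^j = 2·(-2)^{j+1} − 3·(-3)^j = 2·(-2)^{j+1} + (-3)^{j+1}.
This completes the inductive step, so w_n = 2·(-2)^n + (-3)^n for all n ≥ 1.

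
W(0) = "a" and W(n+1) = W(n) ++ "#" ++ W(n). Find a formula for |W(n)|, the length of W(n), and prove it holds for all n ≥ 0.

Claim: |W(n)| = 2^{n+1} − 1.

Base case: |W(0)| = 1, and 2^{0+1} − 1 = 1.
Assume |W(m)| = 2^{m+1} − 1.
Then |W(m+1)| = |W(m)| + 1 + |W(m)| = 2|W(m)| + 1 = 2(2^{m+1} − 1) + 1 = 2^{m+2} − 2 + 1 = 2^{m+2} − 1.
Hence |W(n)| = 2^{n+1} − 1 for every n ≥ 0, by induction.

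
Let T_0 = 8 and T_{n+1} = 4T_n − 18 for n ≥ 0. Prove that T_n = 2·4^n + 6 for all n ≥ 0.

Base case: T_0 = 8, and 2·4^0 + 6 = 2 + 6 = 8.
Assume T_j = 2·4^j + 6 for some j ≥ 0.
Then T_{j+1} = 4T_j − 18 = 4·(2·4^j + 6) − 18 = 8·4^j + 24 − 18 = 2·4^{j+1} + 6.
So the formula holds for j+1, and by induction T_n = 2·4^n + 6 for all n ≥ 0.

T_n = 2·4^n + 6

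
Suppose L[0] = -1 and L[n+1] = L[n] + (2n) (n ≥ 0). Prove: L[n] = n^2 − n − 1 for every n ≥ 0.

Base case: L[0] = -1, and 0^2 − 0 − 1 = -1.
Assume L[k] = k^2 − k − 1.
Then L[k+1] = L[k] + (2k) = (k^2 − k − 1) + (2k) = k^2 + k − 1,
and (k+1)^2 − (k+1) − 1 = k^2 + k − 1.
Hence L[n] = n^2 − n − 1 for every n ≥ 0, by induction.

L[n] = n^2 − n − 1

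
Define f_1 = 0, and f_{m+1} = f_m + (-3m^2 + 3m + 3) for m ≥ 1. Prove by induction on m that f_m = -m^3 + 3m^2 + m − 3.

Base case: f_1 = 0, and -1^3 + 3·1^2 + 1 − 3 = 0.
Assume f_r = -r^3 + 3r^2 + r − 3.
Then f_{r+1} = f_r + (-3r^2 + 3r + 3) = (-r^3 + 3r^2 + r − 3) + (-3r^2 + 3r + 3) = -r^3 + 4r,
and -(r+1)^3 + 3·(r+1)^2 + (r+1) − 3 = -r^3 + 4r.
This completes the inductive step, so f_m = -m^3 + 3m^2 + m − 3 for all m ≥ 1.

f_m = -m^3 + 3m^2 + m − 3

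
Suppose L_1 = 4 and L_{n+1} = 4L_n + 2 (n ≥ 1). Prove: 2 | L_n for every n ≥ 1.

Base case: L_1 = 4 = 2·2, so 2 | L_1.
Assume 2 | L_r, so L_r = 2t for some integer t.
Then L_{r+1} = 4L_r + 2 = 4·(2t) + 2 = 2(4t + 1), so 2 | L_{r+1}.
So the property holds for r+1, and by induction 2 | L_n for all n ≥ 1.

2 | L_n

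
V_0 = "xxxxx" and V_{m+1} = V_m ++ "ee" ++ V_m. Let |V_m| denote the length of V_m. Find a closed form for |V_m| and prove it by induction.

Claim: |V_m| = 7·2^m − 2.

Base case: |V_0| = 5, and 7·2^0 − 2 = 5.
Assume |V_j| = 7·2^j − 2.
Then |V_{j+1}| = |V_j| + 2 + |V_j| = 2|V_j| + 2 = 2(7·2^j − 2) + 2 = 7·2^{j+1} − 4 + 2 = 7·2^{j+1} − 2.
So the formula holds for j+1, and by induction |V_m| = 7·2^m − 2 for all m ≥ 0.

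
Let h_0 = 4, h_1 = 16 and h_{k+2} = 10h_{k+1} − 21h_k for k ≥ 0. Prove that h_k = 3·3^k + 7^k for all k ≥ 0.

Base cases: h_0 = 4 and 3·3^0 + 7^0 = 4; h_1 = 16 and 3·3^1 + 7^1 = 16.
Assume h_j = 3·3^j + 7^j for all 0 ≤ j ≤ m, where m ≥ 1.
Then h_{m+1} = 10h_m − 21h_{m−1} = 10·(3·3^m + 7^m) − 21·(3·3^{m−1} + 7^{m−1}) = 3·(10·3 − 21)3^{m−1} + (10·7 − 21)7^{m−1} = 27·3^{m−1} + 49·7^{m−1} = 3·3^{m+1} + 7^{m+1}.
By strong induction, h_k = 3·3^k + 7^k for all k ≥ 0.

h_k = 3·3^k + 7^k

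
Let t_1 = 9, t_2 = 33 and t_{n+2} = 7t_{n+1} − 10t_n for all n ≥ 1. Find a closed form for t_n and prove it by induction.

Claim: t_n = 5^n + 2·2^n.

Base cases: t_1 = 9 and 5^1 + 2·2^1 = 9; t_2 = 33 and 5^2 + 2·2^2 = 33.
Assume t_j = 5^j + 2·2^j for all 1 ≤ j ≤ r, where r ≥ 2.
Then t_{r+1} = 7t_r − 10t_{r−1} = 7·(5^r + 2·2^r) − 10·(5^{r−1} + 2·2^{r−1}) = (7·5 − 10)5^{r−1} + 2·(7·2 − 10)2^{r−1} = 25·5^{r−1} + 8·2^{r−1} = 5^{r+1} + 2·2^{r+1}.
By strong induction, t_n = 5^n + 2·2^n for all n ≥ 1.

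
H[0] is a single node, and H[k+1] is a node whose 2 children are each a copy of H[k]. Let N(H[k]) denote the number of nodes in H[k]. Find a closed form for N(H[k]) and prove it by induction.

Claim: N(H[k]) = 2^{k+1} − 1.

Base case: N(H[0]) = 1, and 2^{0+1} − 1 = 1.
Assume N(H[m]) = 2^{m+1} − 1.
Then N(H[m+1]) = 1 + 2N(H[m]) = 1 + 2(2^{m+1} − 1) = 2^{m+2} − 2 + 1 = 2^{m+2} − 1.
By induction, N(H[k]) = 2^{k+1} − 1 for all k ≥ 0.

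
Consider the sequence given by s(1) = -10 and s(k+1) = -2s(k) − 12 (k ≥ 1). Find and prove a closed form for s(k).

Claim: s(k) = 3·(-2)^k − 4.

Base case: s(1) = -10, and 3·(-2)^1 − 4 = -6 − 4 = -10.
Assume s(m) = 3·(-2)^m − 4 for some m ≥ 1.
Then s(m+1) = -2s(m) − 12 = -2·(3·(-2)^m − 4) − 12 = -6·(-2)^m + 8 − 12 = 3·(-2)^{m+1} − 4.
Hence s(k) = 3·(-2)^k − 4 for every k ≥ 1, by induction.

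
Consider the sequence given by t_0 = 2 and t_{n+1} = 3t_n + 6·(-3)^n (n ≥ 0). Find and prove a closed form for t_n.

Claim: t_n = 3·3^n − (-3)^n.

Base case: t_0 = 2, and 3·3^0 − (-3)^0 = 3 − 1 = 2.
Assume t_k = 3·3^k − (-3)^k for some k ≥ 0.
Then t_{k+1} = 3t_k + 6·(-3)^k = 3·(3·3^k − (-3)^k) + 6·(-3)^k = 3·3^{k+1} − 3·(-3)^k + 6·(-3)^k = 3·3^{k+1} + 3·(-3)^k = 3·3^{k+1} − (-3)^{k+1}.
By induction, t_n = 3·3^n − (-3)^n for all n ≥ 0.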